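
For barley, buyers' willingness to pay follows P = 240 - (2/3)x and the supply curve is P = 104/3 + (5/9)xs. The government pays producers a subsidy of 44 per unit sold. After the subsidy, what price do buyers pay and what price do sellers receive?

Pre-subsidy: 240 - (2/3)x = 104/3 + (5/9)x gives x* = 168 and P* = 128.
With the subsidy, sellers receive Ps = Pb + 44 for each unit, where Pb is the price buyers pay.
On the curves, Pb = 240 - (2/3)x and Ps = 104/3 + (5/9)x; the wedge Ps − Pb = 44 gives 104/3 + (5/9)x − (240 - (2/3)x) = 44, so x' = 204.
Then Pb = 240 − (2/3)·204 = 104 and Ps = 104/3 + (5/9)·204 = 148.

Buyers pay 104; sellers receive 148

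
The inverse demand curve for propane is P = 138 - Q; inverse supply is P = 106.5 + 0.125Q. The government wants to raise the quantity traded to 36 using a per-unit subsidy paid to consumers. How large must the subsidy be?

At Q = 36, from the demand curve buyers pay Pb = 138 − 1·36 = 102; from the supply curve sellers need Ps = 106.5 + 0.125·36 = 111.
The subsidy must fill the gap: s = Ps − Pb = 111 − 102 = 9.

Required subsidy s = 9 per unit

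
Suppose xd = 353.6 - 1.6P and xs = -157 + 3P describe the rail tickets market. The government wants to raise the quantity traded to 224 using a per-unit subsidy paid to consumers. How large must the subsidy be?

At x = 224, invert demand for the buyer price: Pb = (353.6 − 224)/1.6 = 81; invert supply for the seller price: Ps = (224 − (-157))/3 = 127.
The subsidy must fill the gap: s = Ps − Pb = 127 − 81 = 46.

Required subsidy s = 46 per unit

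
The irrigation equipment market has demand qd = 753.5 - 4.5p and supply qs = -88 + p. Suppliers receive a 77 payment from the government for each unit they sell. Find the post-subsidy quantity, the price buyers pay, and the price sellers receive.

q' = 128; buyers pay 139; sellers receive 216

Pre-subsidy: 753.5 - 4.5p = -88 + p gives p* = 153, q* = 65.
With the subsidy, sellers receive ps = pb + 77 for each unit, where pb is the price buyers pay.
Supply in terms of pb becomes qs = -88 + 1(pb + 77) = -11 + pb. Setting this equal to demand: 753.5 - 4.5pb = -11 + pb, so pb = 139.
Sellers receive ps = 139 + 77 = 216; q' = 753.5 − 4.5·139 = 128.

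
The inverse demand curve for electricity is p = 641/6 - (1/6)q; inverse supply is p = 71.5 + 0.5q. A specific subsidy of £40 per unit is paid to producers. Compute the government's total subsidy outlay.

Government cost = £4520

Pre-subsidy: 641/6 - (1/6)q = 71.5 + 0.5q gives q* = 53 and p* = 98.
With the subsidy, sellers receive ps = pb + 40 for each unit, where pb is the price buyers pay.
On the curves, pb = 641/6 - (1/6)q and ps = 71.5 + 0.5q; the wedge ps − pb = 40 gives 71.5 + 0.5q − (641/6 - (1/6)q) = 40, so q' = 113.
Then pb = 641/6 − (1/6)·113 = 88 and ps = 71.5 + 0.5·113 = 128.
Government outlay = subsidy × quantity = 40 × 113 = 4520.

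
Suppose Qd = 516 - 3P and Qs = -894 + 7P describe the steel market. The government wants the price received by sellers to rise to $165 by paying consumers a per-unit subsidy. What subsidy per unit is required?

Required subsidy s = $80 per unit

At a seller price of 165, quantity supplied is -894 + 7·165 = 261.
Buyers absorb 261 only when they pay Pb with 516 − 3·Pb = 261, i.e. Pb = 85.
s = Ps − Pb = 165 − 85 = 80.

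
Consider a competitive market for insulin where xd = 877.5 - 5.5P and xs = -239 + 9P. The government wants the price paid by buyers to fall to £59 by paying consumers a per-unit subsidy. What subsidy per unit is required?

Required subsidy s = £29 per unit

At a buyer price of 59, quantity demanded is 877.5 − 5.5·59 = 553.
Sellers supply 553 only when they receive Ps with -239 + 9·Ps = 553, i.e. Ps = 88.
s = Ps − Pb = 88 − 59 = 29.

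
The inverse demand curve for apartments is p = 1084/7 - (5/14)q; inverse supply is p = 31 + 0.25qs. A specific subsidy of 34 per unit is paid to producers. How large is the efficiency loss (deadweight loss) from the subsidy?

Pre-subsidy: 1084/7 - (5/14)q = 31 + 0.25q gives q* = 204 and p* = 82.
With the subsidy, sellers receive ps = pb + 34 for each unit, where pb is the price buyers pay.
On the curves, pb = 1084/7 - (5/14)q and ps = 31 + 0.25q; the wedge ps − pb = 34 gives 31 + 0.25q − (1084/7 - (5/14)q) = 34, so q' = 260.
Then pb = 1084/7 − (5/14)·260 = 62 and ps = 31 + 0.25·260 = 96.
The subsidy expands output by 260 − 204 = 56 past the efficient level; on those units the gap between marginal cost and willingness to pay runs from 0 up to 34.
DWL = ½ × 34 × 56 = 952.

Deadweight loss = 952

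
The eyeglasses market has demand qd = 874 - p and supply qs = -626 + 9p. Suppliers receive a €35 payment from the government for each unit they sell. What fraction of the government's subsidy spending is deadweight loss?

Pre-subsidy: 874 - p = -626 + 9p gives p* = 150, q* = 724.
With the subsidy, sellers receive ps = pb + 35 for each unit, where pb is the price buyers pay.
Supply in terms of pb becomes qs = -626 + 9(pb + 35) = -311 + 9pb. Setting this equal to demand: 874 - pb = -311 + 9pb, so pb = 118.5.
Sellers receive ps = 118.5 + 35 = 153.5; q' = 874 − 1·118.5 = 755.5.
ΔCS = ½(724 + 755.5)(150 − 118.5) = 23302.125; ΔPS = ½(724 + 755.5)(153.5 − 150) = 2589.125.
Government spending = 35 × 755.5 = 26442.5.
DWL = ½ × 35 × (755.5 − 724) = 551.25; fraction = 551.25 / 26442.5 = 63/3022.

DWL / government spending = 63/3022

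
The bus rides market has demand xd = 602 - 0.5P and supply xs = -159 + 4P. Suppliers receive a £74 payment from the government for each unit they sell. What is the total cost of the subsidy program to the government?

Government cost = 122174/3

Pre-subsidy: 602 - 0.5P = -159 + 4P gives P* = 1522/9, x* = 4657/9.
With the subsidy, sellers receive Ps = Pb + 74 for each unit, where Pb is the price buyers pay.
Supply in terms of Pb becomes xs = -159 + 4(Pb + 74) = 137 + 4Pb. Setting this equal to demand: 602 - 0.5Pb = 137 + 4Pb, so Pb = 310/3.
Sellers receive Ps = 310/3 + 74 = 532/3; x' = 602 − 0.5·(310/3) = 1651/3.
Government outlay = subsidy × quantity = 74 × 1651/3 = 122174/3.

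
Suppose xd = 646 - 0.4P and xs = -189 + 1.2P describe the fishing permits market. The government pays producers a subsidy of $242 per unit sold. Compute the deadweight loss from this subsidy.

Pre-subsidy: 646 - 0.4P = -189 + 1.2P gives P* = 521.875, x* = 437.25.
With the subsidy, sellers receive Ps = Pb + 242 for each unit, where Pb is the price buyers pay.
Supply in terms of Pb becomes xs = -189 + 1.2(Pb + 242) = 101.4 + 1.2Pb. Setting this equal to demand: 646 - 0.4Pb = 101.4 + 1.2Pb, so Pb = 340.375.
Sellers receive Ps = 340.375 + 242 = 582.375; x' = 646 − 0.4·340.375 = 509.85.
The subsidy expands output by 509.85 − 437.25 = 72.6 past the efficient level; on those units the gap between marginal cost and willingness to pay runs from 0 up to 242.
DWL = ½ × 242 × 72.6 = 8784.6.

Deadweight loss = $8784.6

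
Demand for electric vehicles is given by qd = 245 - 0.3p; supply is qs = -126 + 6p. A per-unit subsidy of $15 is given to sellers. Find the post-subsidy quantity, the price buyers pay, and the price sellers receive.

Pre-subsidy: 245 - 0.3p = -126 + 6p gives p* = 530/9, q* = 682/3.
With the subsidy, sellers receive ps = pb + 15 for each unit, where pb is the price buyers pay.
Supply in terms of pb becomes qs = -126 + 6(pb + 15) = -36 + 6pb. Setting this equal to demand: 245 - 0.3pb = -36 + 6pb, so pb = 2810/63.
Sellers receive ps = 2810/63 + 15 = 3755/63; q' = 245 − 0.3·(2810/63) = 4864/21.

q' = 4864/21; buyers pay 2810/63; sellers receive 3755/63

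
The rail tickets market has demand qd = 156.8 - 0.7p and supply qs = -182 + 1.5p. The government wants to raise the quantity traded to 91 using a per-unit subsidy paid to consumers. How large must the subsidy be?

At q = 91, invert demand for the buyer price: pb = (156.8 − 91)/0.7 = 94; invert supply for the seller price: ps = (91 − (-182))/1.5 = 182.
The subsidy must fill the gap: s = ps − pb = 182 − 94 = 88.

Required subsidy s = 88 per unit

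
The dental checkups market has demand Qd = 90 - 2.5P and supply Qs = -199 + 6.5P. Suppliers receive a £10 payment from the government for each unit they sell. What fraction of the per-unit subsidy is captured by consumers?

Consumer share = 13/18

Pre-subsidy: 90 - 2.5P = -199 + 6.5P gives P* = 289/9, Q* = 175/18.
With the subsidy, sellers receive Ps = Pb + 10 for each unit, where Pb is the price buyers pay.
Supply in terms of Pb becomes Qs = -199 + 6.5(Pb + 10) = -134 + 6.5Pb. Setting this equal to demand: 90 - 2.5Pb = -134 + 6.5Pb, so Pb = 224/9.
Sellers receive Ps = 224/9 + 10 = 314/9; Q' = 90 − 2.5·(224/9) = 250/9.
Buyers' price falls by P* − Pb = 289/9 − 224/9 = 65/9; sellers' price rises by Ps − P* = 314/9 − 289/9 = 25/9.
So consumers capture (65/9)/10 = 13/18 of each unit of subsidy.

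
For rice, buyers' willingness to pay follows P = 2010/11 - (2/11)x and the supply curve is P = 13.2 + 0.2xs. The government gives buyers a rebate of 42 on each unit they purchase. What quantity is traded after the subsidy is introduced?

x' = 554

Pre-subsidy: 2010/11 - (2/11)x = 13.2 + 0.2x gives x* = 444 and P* = 102.
With the rebate, buyers effectively pay Pb = Ps − 42, where Ps is the price sellers receive.
On the curves, Pb = 2010/11 - (2/11)x and Ps = 13.2 + 0.2x; the wedge Ps − Pb = 42 gives 13.2 + 0.2x − (2010/11 - (2/11)x) = 42, so x' = 554.
Then Pb = 2010/11 − (2/11)·554 = 82 and Ps = 13.2 + 0.2·554 = 124.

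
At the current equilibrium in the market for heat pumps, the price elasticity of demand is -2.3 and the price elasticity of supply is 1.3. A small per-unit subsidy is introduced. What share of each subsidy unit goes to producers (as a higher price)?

Producer share = 23/36

For a small subsidy around the equilibrium, the benefit split depends on the relative slopes, which at a point are proportional to the elasticities.
Buyer share = εs/(εs + |εd|) = 1.3/(1.3 + 2.3) = 13/36; seller share = |εd|/(εs + |εd|) = 23/36.
So producers capture 23/36 of the subsidy.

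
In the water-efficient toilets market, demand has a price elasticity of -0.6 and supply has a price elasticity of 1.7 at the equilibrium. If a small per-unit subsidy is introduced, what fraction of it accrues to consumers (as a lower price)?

For a small subsidy around the equilibrium, the benefit split depends on the relative slopes, which at a point are proportional to the elasticities.
Buyer share = εs/(εs + |εd|) = 1.7/(1.7 + 0.6) = 17/23; seller share = |εd|/(εs + |εd|) = 6/23.

Consumer share = 17/23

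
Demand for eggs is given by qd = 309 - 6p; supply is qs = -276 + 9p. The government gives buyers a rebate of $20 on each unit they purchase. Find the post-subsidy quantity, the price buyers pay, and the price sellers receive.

Pre-subsidy: 309 - 6p = -276 + 9p gives p* = 39, q* = 75.
With the rebate, buyers effectively pay pb = ps − 20, where ps is the price sellers receive.
Demand in terms of ps becomes qd = 309 − 6(ps − 20) = 429 - 6ps. Setting this equal to supply: 429 - 6ps = -276 + 9ps, so ps = 47.
Buyers pay pb = 47 − 20 = 27; q' = -276 + 9·47 = 147.

q' = 147; buyers pay $27; sellers receive $47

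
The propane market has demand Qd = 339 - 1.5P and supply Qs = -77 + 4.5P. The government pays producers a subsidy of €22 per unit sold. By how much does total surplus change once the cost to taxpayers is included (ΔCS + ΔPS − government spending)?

Pre-subsidy: 339 - 1.5P = -77 + 4.5P gives P* = 208/3, Q* = 235.
With the subsidy, sellers receive Ps = Pb + 22 for each unit, where Pb is the price buyers pay.
Supply in terms of Pb becomes Qs = -77 + 4.5(Pb + 22) = 22 + 4.5Pb. Setting this equal to demand: 339 - 1.5Pb = 22 + 4.5Pb, so Pb = 317/6.
Sellers receive Ps = 317/6 + 22 = 449/6; Q' = 339 − 1.5·(317/6) = 259.75.
ΔCS = ½(235 + 259.75)(208/3 − 317/6) = 4081.6875; ΔPS = ½(235 + 259.75)(449/6 − 208/3) = 1360.5625.
Government spending = 22 × 259.75 = 5714.5.
Net change = 4081.6875 + 1360.5625 − 5714.5 = -272.25. The loss equals the DWL triangle ½·22·24.75.

Net change in total surplus = -€272.25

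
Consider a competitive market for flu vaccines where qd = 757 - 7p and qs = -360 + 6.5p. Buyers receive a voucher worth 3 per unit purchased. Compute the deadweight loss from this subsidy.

Pre-subsidy: 757 - 7p = -360 + 6.5p gives p* = 2234/27, q* = 4801/27.
With the rebate, buyers effectively pay pb = ps − 3, where ps is the price sellers receive.
Demand in terms of ps becomes qd = 757 − 7(ps − 3) = 778 - 7ps. Setting this equal to supply: 778 - 7ps = -360 + 6.5ps, so ps = 2276/27.
Buyers pay pb = 2276/27 − 3 = 2195/27; q' = -360 + 6.5·(2276/27) = 5074/27.
The subsidy expands output by 5074/27 − 4801/27 = 91/9 past the efficient level; on those units the gap between marginal cost and willingness to pay runs from 0 up to 3.
DWL = ½ × 3 × 91/9 = 91/6.

Deadweight loss = 91/6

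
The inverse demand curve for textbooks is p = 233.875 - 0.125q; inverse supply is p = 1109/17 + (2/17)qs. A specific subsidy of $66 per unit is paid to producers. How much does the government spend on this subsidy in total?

Pre-subsidy: 233.875 - 0.125q = 1109/17 + (2/17)q gives q* = 695 and p* = 147.
With the subsidy, sellers receive ps = pb + 66 for each unit, where pb is the price buyers pay.
On the curves, pb = 233.875 - 0.125q and ps = 1109/17 + (2/17)q; the wedge ps − pb = 66 gives 1109/17 + (2/17)q − (233.875 - 0.125q) = 66, so q' = 967.
Then pb = 233.875 − 0.125·967 = 113 and ps = 1109/17 + (2/17)·967 = 179.
Government outlay = subsidy × quantity = 66 × 967 = 63822.

Government cost = $63822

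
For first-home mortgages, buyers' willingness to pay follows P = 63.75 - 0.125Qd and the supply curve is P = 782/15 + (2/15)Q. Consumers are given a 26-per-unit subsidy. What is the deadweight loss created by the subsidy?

Deadweight loss = 40560/31

Pre-subsidy: 63.75 - 0.125Q = 782/15 + (2/15)Q gives Q* = 1394/31 and P* = 1802/31.
With the rebate, buyers effectively pay Pb = Ps − 26, where Ps is the price sellers receive.
On the curves, Pb = 63.75 - 0.125Q and Ps = 782/15 + (2/15)Q; the wedge Ps − Pb = 26 gives 782/15 + (2/15)Q − (63.75 - 0.125Q) = 26, so Q' = 4514/31.
Then Pb = 63.75 − 0.125·(4514/31) = 1412/31 and Ps = 782/15 + (2/15)·(4514/31) = 2218/31.
The subsidy expands output by 4514/31 − 1394/31 = 3120/31 past the efficient level; on those units the gap between marginal cost and willingness to pay runs from 0 up to 26.
DWL = ½ × 26 × 3120/31 = 40560/31.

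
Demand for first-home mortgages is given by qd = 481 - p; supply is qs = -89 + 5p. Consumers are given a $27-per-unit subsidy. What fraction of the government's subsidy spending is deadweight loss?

Pre-subsidy: 481 - p = -89 + 5p gives p* = 95, q* = 386.
With the rebate, buyers effectively pay pb = ps − 27, where ps is the price sellers receive.
Demand in terms of ps becomes qd = 481 − 1(ps − 27) = 508 - ps. Setting this equal to supply: 508 - ps = -89 + 5ps, so ps = 99.5.
Buyers pay pb = 99.5 − 27 = 72.5; q' = -89 + 5·99.5 = 408.5.
ΔCS = ½(386 + 408.5)(95 − 72.5) = 8938.125; ΔPS = ½(386 + 408.5)(99.5 − 95) = 1787.625.
Government spending = 27 × 408.5 = 11029.5.
DWL = ½ × 27 × (408.5 − 386) = 303.75; fraction = 303.75 / 11029.5 = 45/1634.

DWL / government spending = 45/1634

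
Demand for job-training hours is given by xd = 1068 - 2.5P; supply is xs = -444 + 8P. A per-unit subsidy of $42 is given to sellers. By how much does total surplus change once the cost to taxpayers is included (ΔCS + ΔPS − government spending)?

Net change in total surplus = -$1680

Pre-subsidy: 1068 - 2.5P = -444 + 8P gives P* = 144, x* = 708.
With the subsidy, sellers receive Ps = Pb + 42 for each unit, where Pb is the price buyers pay.
Supply in terms of Pb becomes xs = -444 + 8(Pb + 42) = -108 + 8Pb. Setting this equal to demand: 1068 - 2.5Pb = -108 + 8Pb, so Pb = 112.
Sellers receive Ps = 112 + 42 = 154; x' = 1068 − 2.5·112 = 788.
ΔCS = ½(708 + 788)(144 − 112) = 23936; ΔPS = ½(708 + 788)(154 − 144) = 7480.
Government spending = 42 × 788 = 33096.
Net change = 23936 + 7480 − 33096 = -1680. The loss equals the DWL triangle ½·42·80.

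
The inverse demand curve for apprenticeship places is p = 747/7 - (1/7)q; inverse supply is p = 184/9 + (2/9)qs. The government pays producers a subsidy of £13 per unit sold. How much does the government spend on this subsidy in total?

Pre-subsidy: 747/7 - (1/7)q = 184/9 + (2/9)q gives q* = 5435/23 and p* = 1678/23.
With the subsidy, sellers receive ps = pb + 13 for each unit, where pb is the price buyers pay.
On the curves, pb = 747/7 - (1/7)q and ps = 184/9 + (2/9)q; the wedge ps − pb = 13 gives 184/9 + (2/9)q − (747/7 - (1/7)q) = 13, so q' = 6254/23.
Then pb = 747/7 − (1/7)·(6254/23) = 1561/23 and ps = 184/9 + (2/9)·(6254/23) = 1860/23.
Government outlay = subsidy × quantity = 13 × 6254/23 = 81302/23.

Government cost = 81302/23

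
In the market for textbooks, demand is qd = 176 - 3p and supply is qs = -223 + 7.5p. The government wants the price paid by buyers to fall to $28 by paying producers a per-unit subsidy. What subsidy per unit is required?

Required subsidy s = $14 per unit

At a buyer price of 28, quantity demanded is 176 − 3·28 = 92.
Sellers supply 92 only when they receive ps with -223 + 7.5·ps = 92, i.e. ps = 42.
s = ps − pb = 42 − 28 = 14.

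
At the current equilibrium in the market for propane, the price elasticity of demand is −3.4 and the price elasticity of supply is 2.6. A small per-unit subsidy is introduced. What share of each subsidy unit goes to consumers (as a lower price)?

For a small subsidy around the equilibrium, the benefit split depends on the relative slopes, which at a point are proportional to the elasticities.
Buyer share = εs/(εs + |εd|) = 2.6/(2.6 + 3.4) = 13/30; seller share = |εd|/(εs + |εd|) = 17/30.

Consumer share = 13/30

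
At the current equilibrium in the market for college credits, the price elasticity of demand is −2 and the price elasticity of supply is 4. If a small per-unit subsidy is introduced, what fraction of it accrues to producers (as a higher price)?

For a small subsidy around the equilibrium, the benefit split depends on the relative slopes, which at a point are proportional to the elasticities.
Buyer share = εs/(εs + |εd|) = 4/(4 + 2) = 2/3; seller share = |εd|/(εs + |εd|) = 1/3.
So producers capture 1/3 of the subsidy.

Producer share = 1/3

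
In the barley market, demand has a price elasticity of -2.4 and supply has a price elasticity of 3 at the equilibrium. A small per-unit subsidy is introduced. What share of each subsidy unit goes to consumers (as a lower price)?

For a small subsidy around the equilibrium, the benefit split depends on the relative slopes, which at a point are proportional to the elasticities.
Buyer share = εs/(εs + |εd|) = 3/(3 + 2.4) = 5/9; seller share = |εd|/(εs + |εd|) = 4/9.

Consumer share = 5/9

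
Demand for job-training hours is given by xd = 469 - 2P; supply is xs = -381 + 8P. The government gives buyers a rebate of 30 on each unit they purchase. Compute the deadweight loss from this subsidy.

Pre-subsidy: 469 - 2P = -381 + 8P gives P* = 85, x* = 299.
With the rebate, buyers effectively pay Pb = Ps − 30, where Ps is the price sellers receive.
Demand in terms of Ps becomes xd = 469 − 2(Ps − 30) = 529 - 2Ps. Setting this equal to supply: 529 - 2Ps = -381 + 8Ps, so Ps = 91.
Buyers pay Pb = 91 − 30 = 61; x' = -381 + 8·91 = 347.
The subsidy expands output by 347 − 299 = 48 past the efficient level; on those units the gap between marginal cost and willingness to pay runs from 0 up to 30.
DWL = ½ × 30 × 48 = 720.

Deadweight loss = 720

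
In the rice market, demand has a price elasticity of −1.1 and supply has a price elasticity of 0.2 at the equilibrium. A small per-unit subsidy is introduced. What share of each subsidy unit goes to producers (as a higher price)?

Producer share = 11/13

For a small subsidy around the equilibrium, the benefit split depends on the relative slopes, which at a point are proportional to the elasticities.
Buyer share = εs/(εs + |εd|) = 0.2/(0.2 + 1.1) = 2/13; seller share = |εd|/(εs + |εd|) = 11/13.
So producers capture 11/13 of the subsidy.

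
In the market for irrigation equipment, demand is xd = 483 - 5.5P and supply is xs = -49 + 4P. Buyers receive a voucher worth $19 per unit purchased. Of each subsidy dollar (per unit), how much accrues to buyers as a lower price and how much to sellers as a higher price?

Pre-subsidy: 483 - 5.5P = -49 + 4P gives P* = 56, x* = 175.
With the rebate, buyers effectively pay Pb = Ps − 19, where Ps is the price sellers receive.
Demand in terms of Ps becomes xd = 483 − 5.5(Ps − 19) = 587.5 - 5.5Ps. Setting this equal to supply: 587.5 - 5.5Ps = -49 + 4Ps, so Ps = 67.
Buyers pay Pb = 67 − 19 = 48; x' = -49 + 4·67 = 219.
Buyers' price falls by P* − Pb = 56 − 48 = 8; sellers' price rises by Ps − P* = 67 − 56 = 11.

Buyers gain $8 per unit; sellers gain $11 per unit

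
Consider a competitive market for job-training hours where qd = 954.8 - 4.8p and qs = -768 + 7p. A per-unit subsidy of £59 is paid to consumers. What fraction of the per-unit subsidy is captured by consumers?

Pre-subsidy: 954.8 - 4.8p = -768 + 7p gives p* = 146, q* = 254.
With the rebate, buyers effectively pay pb = ps − 59, where ps is the price sellers receive.
Demand in terms of ps becomes qd = 954.8 − 4.8(ps − 59) = 1238 - 4.8ps. Setting this equal to supply: 1238 - 4.8ps = -768 + 7ps, so ps = 170.
Buyers pay pb = 170 − 59 = 111; q' = -768 + 7·170 = 422.
Buyers' price falls by p* − pb = 146 − 111 = 35; sellers' price rises by ps − p* = 170 − 146 = 24.
So consumers capture 35/59 = 35/59 of each unit of subsidy.

Consumer share = 35/59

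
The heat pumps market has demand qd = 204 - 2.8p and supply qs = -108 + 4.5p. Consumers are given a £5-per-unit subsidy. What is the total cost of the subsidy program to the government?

Pre-subsidy: 204 - 2.8p = -108 + 4.5p gives p* = 3120/73, q* = 6156/73.
With the rebate, buyers effectively pay pb = ps − 5, where ps is the price sellers receive.
Demand in terms of ps becomes qd = 204 − 2.8(ps − 5) = 218 - 2.8ps. Setting this equal to supply: 218 - 2.8ps = -108 + 4.5ps, so ps = 3260/73.
Buyers pay pb = 3260/73 − 5 = 2895/73; q' = -108 + 4.5·(3260/73) = 6786/73.
Government outlay = subsidy × quantity = 5 × 6786/73 = 33930/73.

Government cost = 33930/73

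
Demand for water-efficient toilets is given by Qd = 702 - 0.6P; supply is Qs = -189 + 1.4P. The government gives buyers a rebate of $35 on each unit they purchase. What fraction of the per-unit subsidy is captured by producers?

Pre-subsidy: 702 - 0.6P = -189 + 1.4P gives P* = 445.5, Q* = 434.7.
With the rebate, buyers effectively pay Pb = Ps − 35, where Ps is the price sellers receive.
Demand in terms of Ps becomes Qd = 702 − 0.6(Ps − 35) = 723 - 0.6Ps. Setting this equal to supply: 723 - 0.6Ps = -189 + 1.4Ps, so Ps = 456.
Buyers pay Pb = 456 − 35 = 421; Q' = -189 + 1.4·456 = 449.4.
Buyers' price falls by P* − Pb = 445.5 − 421 = 24.5; sellers' price rises by Ps − P* = 456 − 445.5 = 10.5.
So producers capture 10.5/35 = 0.3 of each unit of subsidy.

Producer share = 0.3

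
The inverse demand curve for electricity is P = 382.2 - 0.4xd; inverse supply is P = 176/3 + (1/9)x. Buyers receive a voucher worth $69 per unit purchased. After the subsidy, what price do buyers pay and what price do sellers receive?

Pre-subsidy: 382.2 - 0.4x = 176/3 + (1/9)x gives x* = 633 and P* = 129.
With the rebate, buyers effectively pay Pb = Ps − 69, where Ps is the price sellers receive.
On the curves, Pb = 382.2 - 0.4x and Ps = 176/3 + (1/9)x; the wedge Ps − Pb = 69 gives 176/3 + (1/9)x − (382.2 - 0.4x) = 69, so x' = 768.
Then Pb = 382.2 − 0.4·768 = 75 and Ps = 176/3 + (1/9)·768 = 144.

Buyers pay $75; sellers receive $144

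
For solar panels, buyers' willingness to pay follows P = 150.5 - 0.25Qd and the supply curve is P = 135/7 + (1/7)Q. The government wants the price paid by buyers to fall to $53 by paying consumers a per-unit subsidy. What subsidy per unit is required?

Required subsidy s = $22 per unit

At a buyer price of 53, quantity demanded is 602 − 4·53 = 390.
Sellers supply 390 only when they receive Ps = 135/7 + (1/7)·390 = 75.
s = Ps − Pb = 75 − 53 = 22.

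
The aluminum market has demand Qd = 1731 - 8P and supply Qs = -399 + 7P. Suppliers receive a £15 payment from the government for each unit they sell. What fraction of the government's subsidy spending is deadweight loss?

Pre-subsidy: 1731 - 8P = -399 + 7P gives P* = 142, Q* = 595.
With the subsidy, sellers receive Ps = Pb + 15 for each unit, where Pb is the price buyers pay.
Supply in terms of Pb becomes Qs = -399 + 7(Pb + 15) = -294 + 7Pb. Setting this equal to demand: 1731 - 8Pb = -294 + 7Pb, so Pb = 135.
Sellers receive Ps = 135 + 15 = 150; Q' = 1731 − 8·135 = 651.
ΔCS = ½(595 + 651)(142 − 135) = 4361; ΔPS = ½(595 + 651)(150 − 142) = 4984.
Government spending = 15 × 651 = 9765.
DWL = ½ × 15 × (651 − 595) = 420; fraction = 420 / 9765 = 4/93.

DWL / government spending = 4/93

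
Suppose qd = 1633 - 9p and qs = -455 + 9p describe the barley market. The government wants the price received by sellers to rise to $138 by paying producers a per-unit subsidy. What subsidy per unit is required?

Required subsidy s = $44 per unit

At a seller price of 138, quantity supplied is -455 + 9·138 = 787.
Buyers absorb 787 only when they pay pb with 1633 − 9·pb = 787, i.e. pb = 94.
s = ps − pb = 138 − 94 = 44.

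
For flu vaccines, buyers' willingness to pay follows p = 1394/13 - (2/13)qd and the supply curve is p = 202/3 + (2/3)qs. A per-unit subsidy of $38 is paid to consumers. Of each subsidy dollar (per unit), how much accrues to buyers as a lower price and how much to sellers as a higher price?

Pre-subsidy: 1394/13 - (2/13)q = 202/3 + (2/3)q gives q* = 48.625 and p* = 99.75.
With the rebate, buyers effectively pay pb = ps − 38, where ps is the price sellers receive.
On the curves, pb = 1394/13 - (2/13)q and ps = 202/3 + (2/3)q; the wedge ps − pb = 38 gives 202/3 + (2/3)q − (1394/13 - (2/13)q) = 38, so q' = 94.9375.
Then pb = 1394/13 − (2/13)·94.9375 = 92.625 and ps = 202/3 + (2/3)·94.9375 = 130.625.
Buyers' price falls by p* − pb = 99.75 − 92.625 = 7.125; sellers' price rises by ps − p* = 130.625 − 99.75 = 30.875.

Buyers gain $7.125 per unit; sellers gain $30.875 per unit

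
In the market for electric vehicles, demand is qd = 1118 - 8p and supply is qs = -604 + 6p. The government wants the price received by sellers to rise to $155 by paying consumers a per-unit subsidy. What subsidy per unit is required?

Required subsidy s = $56 per unit

At a seller price of 155, quantity supplied is -604 + 6·155 = 326.
Buyers absorb 326 only when they pay pb with 1118 − 8·pb = 326, i.e. pb = 99.
s = ps − pb = 155 − 99 = 56.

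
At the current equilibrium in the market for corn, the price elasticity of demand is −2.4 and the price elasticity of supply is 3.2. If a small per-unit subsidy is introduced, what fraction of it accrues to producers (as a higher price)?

Producer share = 3/7

For a small subsidy around the equilibrium, the benefit split depends on the relative slopes, which at a point are proportional to the elasticities.
Buyer share = εs/(εs + |εd|) = 3.2/(3.2 + 2.4) = 4/7; seller share = |εd|/(εs + |εd|) = 3/7.
So producers capture 3/7 of the subsidy.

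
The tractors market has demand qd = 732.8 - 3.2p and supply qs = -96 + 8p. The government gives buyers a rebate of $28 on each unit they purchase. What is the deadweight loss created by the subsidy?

Pre-subsidy: 732.8 - 3.2p = -96 + 8p gives p* = 74, q* = 496.
With the rebate, buyers effectively pay pb = ps − 28, where ps is the price sellers receive.
Demand in terms of ps becomes qd = 732.8 − 3.2(ps − 28) = 822.4 - 3.2ps. Setting this equal to supply: 822.4 - 3.2ps = -96 + 8ps, so ps = 82.
Buyers pay pb = 82 − 28 = 54; q' = -96 + 8·82 = 560.
The subsidy expands output by 560 − 496 = 64 past the efficient level; on those units the gap between marginal cost and willingness to pay runs from 0 up to 28.
DWL = ½ × 28 × 64 = 896.

Deadweight loss = $896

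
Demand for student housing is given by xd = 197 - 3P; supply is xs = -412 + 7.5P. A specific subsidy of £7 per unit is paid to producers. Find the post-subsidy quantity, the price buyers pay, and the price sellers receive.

x' = 38; buyers pay £53; sellers receive £60

Pre-subsidy: 197 - 3P = -412 + 7.5P gives P* = 58, x* = 23.
With the subsidy, sellers receive Ps = Pb + 7 for each unit, where Pb is the price buyers pay.
Supply in terms of Pb becomes xs = -412 + 7.5(Pb + 7) = -359.5 + 7.5Pb. Setting this equal to demand: 197 - 3Pb = -359.5 + 7.5Pb, so Pb = 53.
Sellers receive Ps = 53 + 7 = 60; x' = 197 − 3·53 = 38.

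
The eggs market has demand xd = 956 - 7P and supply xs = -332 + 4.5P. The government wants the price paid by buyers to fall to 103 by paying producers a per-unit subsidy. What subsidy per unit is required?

At a buyer price of 103, quantity demanded is 956 − 7·103 = 235.
Sellers supply 235 only when they receive Ps with -332 + 4.5·Ps = 235, i.e. Ps = 126.
s = Ps − Pb = 126 − 103 = 23.

Required subsidy s = 23 per unit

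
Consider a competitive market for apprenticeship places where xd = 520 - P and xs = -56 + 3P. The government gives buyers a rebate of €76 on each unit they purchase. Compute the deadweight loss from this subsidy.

Deadweight loss = €2166

Pre-subsidy: 520 - P = -56 + 3P gives P* = 144, x* = 376.
With the rebate, buyers effectively pay Pb = Ps − 76, where Ps is the price sellers receive.
Demand in terms of Ps becomes xd = 520 − 1(Ps − 76) = 596 - Ps. Setting this equal to supply: 596 - Ps = -56 + 3Ps, so Ps = 163.
Buyers pay Pb = 163 − 76 = 87; x' = -56 + 3·163 = 433.
The subsidy expands output by 433 − 376 = 57 past the efficient level; on those units the gap between marginal cost and willingness to pay runs from 0 up to 76.
DWL = ½ × 76 × 57 = 2166.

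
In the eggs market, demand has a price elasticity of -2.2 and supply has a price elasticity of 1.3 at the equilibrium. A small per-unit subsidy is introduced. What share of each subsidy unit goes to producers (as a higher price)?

For a small subsidy around the equilibrium, the benefit split depends on the relative slopes, which at a point are proportional to the elasticities.
Buyer share = εs/(εs + |εd|) = 1.3/(1.3 + 2.2) = 13/35; seller share = |εd|/(εs + |εd|) = 22/35.
So producers capture 22/35 of the subsidy.

Producer share = 22/35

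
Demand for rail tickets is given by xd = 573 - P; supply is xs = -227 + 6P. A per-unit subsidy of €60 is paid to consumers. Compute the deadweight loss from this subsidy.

Pre-subsidy: 573 - P = -227 + 6P gives P* = 800/7, x* = 3211/7.
With the rebate, buyers effectively pay Pb = Ps − 60, where Ps is the price sellers receive.
Demand in terms of Ps becomes xd = 573 − 1(Ps − 60) = 633 - Ps. Setting this equal to supply: 633 - Ps = -227 + 6Ps, so Ps = 860/7.
Buyers pay Pb = 860/7 − 60 = 440/7; x' = -227 + 6·(860/7) = 3571/7.
The subsidy expands output by 3571/7 − 3211/7 = 360/7 past the efficient level; on those units the gap between marginal cost and willingness to pay runs from 0 up to 60.
DWL = ½ × 60 × 360/7 = 10800/7.

Deadweight loss = 10800/7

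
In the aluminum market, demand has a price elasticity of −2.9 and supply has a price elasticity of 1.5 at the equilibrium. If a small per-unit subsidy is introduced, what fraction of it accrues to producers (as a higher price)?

Producer share = 29/44

For a small subsidy around the equilibrium, the benefit split depends on the relative slopes, which at a point are proportional to the elasticities.
Buyer share = εs/(εs + |εd|) = 1.5/(1.5 + 2.9) = 15/44; seller share = |εd|/(εs + |εd|) = 29/44.
So producers capture 29/44 of the subsidy.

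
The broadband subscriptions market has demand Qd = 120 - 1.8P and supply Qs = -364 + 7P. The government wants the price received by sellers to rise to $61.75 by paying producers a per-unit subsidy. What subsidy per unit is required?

At a seller price of 61.75, quantity supplied is -364 + 7·61.75 = 68.25.
Buyers absorb 68.25 only when they pay Pb with 120 − 1.8·Pb = 68.25, i.e. Pb = 28.75.
s = Ps − Pb = 61.75 − 28.75 = 33.

Required subsidy s = $33 per unit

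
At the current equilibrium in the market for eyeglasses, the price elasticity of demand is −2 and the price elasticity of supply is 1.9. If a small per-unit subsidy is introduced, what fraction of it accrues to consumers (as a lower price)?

For a small subsidy around the equilibrium, the benefit split depends on the relative slopes, which at a point are proportional to the elasticities.
Buyer share = εs/(εs + |εd|) = 1.9/(1.9 + 2) = 19/39; seller share = |εd|/(εs + |εd|) = 20/39.

Consumer share = 19/39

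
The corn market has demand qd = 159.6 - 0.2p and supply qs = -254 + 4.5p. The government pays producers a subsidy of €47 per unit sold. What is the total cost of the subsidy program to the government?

Government cost = €7097

Pre-subsidy: 159.6 - 0.2p = -254 + 4.5p gives p* = 88, q* = 142.
With the subsidy, sellers receive ps = pb + 47 for each unit, where pb is the price buyers pay.
Supply in terms of pb becomes qs = -254 + 4.5(pb + 47) = -42.5 + 4.5pb. Setting this equal to demand: 159.6 - 0.2pb = -42.5 + 4.5pb, so pb = 43.
Sellers receive ps = 43 + 47 = 90; q' = 159.6 − 0.2·43 = 151.
Government outlay = subsidy × quantity = 47 × 151 = 7097.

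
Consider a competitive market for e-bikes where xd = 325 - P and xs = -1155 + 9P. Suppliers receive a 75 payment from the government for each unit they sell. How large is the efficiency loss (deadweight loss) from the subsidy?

Deadweight loss = 2531.25

Pre-subsidy: 325 - P = -1155 + 9P gives P* = 148, x* = 177.
With the subsidy, sellers receive Ps = Pb + 75 for each unit, where Pb is the price buyers pay.
Supply in terms of Pb becomes xs = -1155 + 9(Pb + 75) = -480 + 9Pb. Setting this equal to demand: 325 - Pb = -480 + 9Pb, so Pb = 80.5.
Sellers receive Ps = 80.5 + 75 = 155.5; x' = 325 − 1·80.5 = 244.5.
The subsidy expands output by 244.5 − 177 = 67.5 past the efficient level; on those units the gap between marginal cost and willingness to pay runs from 0 up to 75.
DWL = ½ × 75 × 67.5 = 2531.25.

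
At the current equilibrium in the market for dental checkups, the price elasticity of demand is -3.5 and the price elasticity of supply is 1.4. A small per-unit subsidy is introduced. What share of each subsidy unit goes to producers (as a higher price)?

Producer share = 5/7

For a small subsidy around the equilibrium, the benefit split depends on the relative slopes, which at a point are proportional to the elasticities.
Buyer share = εs/(εs + |εd|) = 1.4/(1.4 + 3.5) = 2/7; seller share = |εd|/(εs + |εd|) = 5/7.
So producers capture 5/7 of the subsidy.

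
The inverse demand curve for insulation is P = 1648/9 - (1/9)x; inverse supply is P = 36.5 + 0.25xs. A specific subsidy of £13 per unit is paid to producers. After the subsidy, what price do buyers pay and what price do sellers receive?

Buyers pay £134; sellers receive £147

Pre-subsidy: 1648/9 - (1/9)x = 36.5 + 0.25x gives x* = 406 and P* = 138.
With the subsidy, sellers receive Ps = Pb + 13 for each unit, where Pb is the price buyers pay.
On the curves, Pb = 1648/9 - (1/9)x and Ps = 36.5 + 0.25x; the wedge Ps − Pb = 13 gives 36.5 + 0.25x − (1648/9 - (1/9)x) = 13, so x' = 442.
Then Pb = 1648/9 − (1/9)·442 = 134 and Ps = 36.5 + 0.25·442 = 147.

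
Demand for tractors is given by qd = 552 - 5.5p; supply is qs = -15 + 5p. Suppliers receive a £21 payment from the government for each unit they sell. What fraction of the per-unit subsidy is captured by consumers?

Pre-subsidy: 552 - 5.5p = -15 + 5p gives p* = 54, q* = 255.
With the subsidy, sellers receive ps = pb + 21 for each unit, where pb is the price buyers pay.
Supply in terms of pb becomes qs = -15 + 5(pb + 21) = 90 + 5pb. Setting this equal to demand: 552 - 5.5pb = 90 + 5pb, so pb = 44.
Sellers receive ps = 44 + 21 = 65; q' = 552 − 5.5·44 = 310.
Buyers' price falls by p* − pb = 54 − 44 = 10; sellers' price rises by ps − p* = 65 − 54 = 11.
So consumers capture 10/21 = 10/21 of each unit of subsidy.

Consumer share = 10/21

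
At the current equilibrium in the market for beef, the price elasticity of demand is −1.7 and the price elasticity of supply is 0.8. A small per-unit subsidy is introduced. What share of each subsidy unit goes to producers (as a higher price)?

Producer share = 0.68

For a small subsidy around the equilibrium, the benefit split depends on the relative slopes, which at a point are proportional to the elasticities.
Buyer share = εs/(εs + |εd|) = 0.8/(0.8 + 1.7) = 0.32; seller share = |εd|/(εs + |εd|) = 0.68.
So producers capture 0.68 of the subsidy.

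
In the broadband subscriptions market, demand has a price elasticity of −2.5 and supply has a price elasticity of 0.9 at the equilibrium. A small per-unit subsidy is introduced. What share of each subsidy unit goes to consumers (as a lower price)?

For a small subsidy around the equilibrium, the benefit split depends on the relative slopes, which at a point are proportional to the elasticities.
Buyer share = εs/(εs + |εd|) = 0.9/(0.9 + 2.5) = 9/34; seller share = |εd|/(εs + |εd|) = 25/34.

Consumer share = 9/34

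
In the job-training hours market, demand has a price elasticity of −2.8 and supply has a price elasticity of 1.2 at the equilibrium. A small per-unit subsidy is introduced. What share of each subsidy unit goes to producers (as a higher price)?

For a small subsidy around the equilibrium, the benefit split depends on the relative slopes, which at a point are proportional to the elasticities.
Buyer share = εs/(εs + |εd|) = 1.2/(1.2 + 2.8) = 0.3; seller share = |εd|/(εs + |εd|) = 0.7.
So producers capture 0.7 of the subsidy.

Producer share = 0.7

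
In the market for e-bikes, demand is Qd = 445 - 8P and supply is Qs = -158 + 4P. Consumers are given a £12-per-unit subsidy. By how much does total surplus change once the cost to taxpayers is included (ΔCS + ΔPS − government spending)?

Net change in total surplus = -£192

Pre-subsidy: 445 - 8P = -158 + 4P gives P* = 50.25, Q* = 43.
With the rebate, buyers effectively pay Pb = Ps − 12, where Ps is the price sellers receive.
Demand in terms of Ps becomes Qd = 445 − 8(Ps − 12) = 541 - 8Ps. Setting this equal to supply: 541 - 8Ps = -158 + 4Ps, so Ps = 58.25.
Buyers pay Pb = 58.25 − 12 = 46.25; Q' = -158 + 4·58.25 = 75.
ΔCS = ½(43 + 75)(50.25 − 46.25) = 236; ΔPS = ½(43 + 75)(58.25 − 50.25) = 472.
Government spending = 12 × 75 = 900.
Net change = 236 + 472 − 900 = -192. The loss equals the DWL triangle ½·12·32.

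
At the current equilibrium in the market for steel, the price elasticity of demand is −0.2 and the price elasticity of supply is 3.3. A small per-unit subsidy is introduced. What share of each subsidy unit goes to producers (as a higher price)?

For a small subsidy around the equilibrium, the benefit split depends on the relative slopes, which at a point are proportional to the elasticities.
Buyer share = εs/(εs + |εd|) = 3.3/(3.3 + 0.2) = 33/35; seller share = |εd|/(εs + |εd|) = 2/35.
So producers capture 2/35 of the subsidy.

Producer share = 2/35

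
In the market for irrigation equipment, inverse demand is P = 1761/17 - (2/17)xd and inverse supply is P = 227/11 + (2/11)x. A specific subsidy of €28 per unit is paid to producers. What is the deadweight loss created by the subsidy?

Pre-subsidy: 1761/17 - (2/17)x = 227/11 + (2/11)x gives x* = 277 and P* = 71.
With the subsidy, sellers receive Ps = Pb + 28 for each unit, where Pb is the price buyers pay.
On the curves, Pb = 1761/17 - (2/17)x and Ps = 227/11 + (2/11)x; the wedge Ps − Pb = 28 gives 227/11 + (2/11)x − (1761/17 - (2/17)x) = 28, so x' = 370.5.
Then Pb = 1761/17 − (2/17)·370.5 = 60 and Ps = 227/11 + (2/11)·370.5 = 88.
The subsidy expands output by 370.5 − 277 = 93.5 past the efficient level; on those units the gap between marginal cost and willingness to pay runs from 0 up to 28.
DWL = ½ × 28 × 93.5 = 1309.

Deadweight loss = €1309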